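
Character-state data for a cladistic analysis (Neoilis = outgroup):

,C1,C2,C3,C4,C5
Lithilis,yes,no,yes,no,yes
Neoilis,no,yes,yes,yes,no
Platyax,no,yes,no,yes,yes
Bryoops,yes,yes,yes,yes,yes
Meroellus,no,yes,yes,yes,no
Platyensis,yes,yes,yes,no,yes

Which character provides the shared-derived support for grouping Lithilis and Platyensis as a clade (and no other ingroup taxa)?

Character polarity is set by the outgroup: the derived state is whichever differs from the outgroup's state, so for C2, C3, C4 the derived state is 'no', and for the remaining characters it is 'yes'.
Only Bryoops, Lithilis, and Platyensis show the derived state 'yes' for C1, supporting them as a clade.
C2 (derived state 'no') is unique to Lithilis (autapomorphy; uninformative for grouping).
C3: derived state 'no' in Platyax only — an autapomorphy, so it tells us nothing about relationships among taxa.
Only Lithilis and Platyensis show the derived state 'no' for C4, supporting them as a clade.
Only Bryoops, Lithilis, Platyax, and Platyensis show the derived state 'yes' for C5, supporting them as a clade.
Most parsimonious ingroup topology: (((Bryoops,(Lithilis,Platyensis)),Platyax),Meroellus).
The clade {Lithilis, Platyensis} is supported by C4: its derived state 'no' occurs in exactly those taxa and in no other taxon (including the outgroup).

C4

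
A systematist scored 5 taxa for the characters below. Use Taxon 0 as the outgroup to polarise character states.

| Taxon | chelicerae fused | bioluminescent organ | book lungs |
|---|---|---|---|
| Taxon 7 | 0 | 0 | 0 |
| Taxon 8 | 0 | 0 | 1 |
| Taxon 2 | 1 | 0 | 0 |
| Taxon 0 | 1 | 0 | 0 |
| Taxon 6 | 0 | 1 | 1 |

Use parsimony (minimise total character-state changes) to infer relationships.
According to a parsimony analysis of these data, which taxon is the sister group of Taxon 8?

Taxon 6

Character polarity is set by the outgroup: the derived state is whichever differs from the outgroup's state, so for chelicerae fused the derived state is '0', and for the remaining characters it is '1'.
chelicerae fused (derived state '0') is shared by Taxon 6, Taxon 7, and Taxon 8 — a synapomorphy uniting that clade.
bioluminescent organ: derived state '1' in Taxon 6 only — an autapomorphy, so it tells us nothing about relationships among taxa.
Only Taxon 6 and Taxon 8 show the derived state '1' for book lungs, supporting them as a clade.
Most parsimonious ingroup topology: (((Taxon 6,Taxon 8),Taxon 7),Taxon 2).
Taxon 8 and Taxon 6 form a cherry on this tree, so they are sister taxa.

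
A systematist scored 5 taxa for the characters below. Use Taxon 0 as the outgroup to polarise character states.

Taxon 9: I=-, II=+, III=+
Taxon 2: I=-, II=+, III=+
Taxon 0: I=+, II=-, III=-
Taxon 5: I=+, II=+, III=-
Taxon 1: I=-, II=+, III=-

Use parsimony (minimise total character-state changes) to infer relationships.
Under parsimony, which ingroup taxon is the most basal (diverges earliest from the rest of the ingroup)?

Taxon 5

Character polarity is set by the outgroup: the derived state is whichever differs from the outgroup's state, so for I the derived state is '-', and for the remaining characters it is '+'.
I (derived state '-') is shared by Taxon 1, Taxon 2, and Taxon 9 — a synapomorphy uniting that clade.
II (derived state '+') is shared by all ingroup taxa — unites the whole ingroup.
III: derived state '+' in Taxon 2 and Taxon 9 only — synapomorphy for {Taxon 2, Taxon 9}.
Most parsimonious ingroup topology: ((Taxon 1,(Taxon 2,Taxon 9)),Taxon 5).
Taxon 5 is sister to the clade containing all other ingroup taxa, so it is the earliest-diverging (most basal) ingroup lineage.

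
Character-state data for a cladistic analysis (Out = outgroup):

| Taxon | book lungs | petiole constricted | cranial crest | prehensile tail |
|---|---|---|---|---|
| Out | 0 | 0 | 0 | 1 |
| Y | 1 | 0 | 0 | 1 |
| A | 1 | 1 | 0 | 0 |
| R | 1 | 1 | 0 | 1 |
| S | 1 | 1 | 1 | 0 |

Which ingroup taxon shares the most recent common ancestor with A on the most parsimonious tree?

Character polarity is set by the outgroup: the derived state is whichever differs from the outgroup's state, so for prehensile tail the derived state is '0', and for the remaining characters it is '1'.
All ingroup taxa share the derived state '1' for book lungs; it defines the ingroup but does not resolve relationships within it.
petiole constricted: derived state '1' in A, R, and S only — synapomorphy for {A, R, S}.
cranial crest: derived state '1' in S only — an autapomorphy, so it tells us nothing about relationships among taxa.
prehensile tail (derived state '0') is shared by A and S — a synapomorphy uniting that clade.
Most parsimonious ingroup topology: (Y,((A,S),R)).
A and S form a cherry on this tree, so they are sister taxa.

S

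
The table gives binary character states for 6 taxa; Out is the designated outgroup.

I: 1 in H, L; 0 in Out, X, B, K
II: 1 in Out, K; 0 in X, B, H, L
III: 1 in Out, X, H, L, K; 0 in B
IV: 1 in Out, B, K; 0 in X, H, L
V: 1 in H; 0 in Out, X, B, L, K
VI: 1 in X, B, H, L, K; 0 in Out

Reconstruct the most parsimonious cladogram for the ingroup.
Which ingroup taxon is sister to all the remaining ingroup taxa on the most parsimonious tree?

Character polarity is set by the outgroup: the derived state is whichever differs from the outgroup's state, so for II, III, IV the derived state is '0', and for the remaining characters it is '1'.
Only H and L show the derived state '1' for I, supporting them as a clade.
II (derived state '0') is shared by B, H, L, and X — a synapomorphy uniting that clade.
III (derived state '0') is unique to B (autapomorphy; uninformative for grouping).
Only H, L, and X show the derived state '0' for IV, supporting them as a clade.
V: derived state '1' in H only — an autapomorphy, so it tells us nothing about relationships among taxa.
All ingroup taxa share the derived state '1' for VI; it defines the ingroup but does not resolve relationships within it.
Most parsimonious ingroup topology: (((X,(H,L)),B),K).
K is sister to the clade containing all other ingroup taxa, so it is the earliest-diverging (most basal) ingroup lineage.

K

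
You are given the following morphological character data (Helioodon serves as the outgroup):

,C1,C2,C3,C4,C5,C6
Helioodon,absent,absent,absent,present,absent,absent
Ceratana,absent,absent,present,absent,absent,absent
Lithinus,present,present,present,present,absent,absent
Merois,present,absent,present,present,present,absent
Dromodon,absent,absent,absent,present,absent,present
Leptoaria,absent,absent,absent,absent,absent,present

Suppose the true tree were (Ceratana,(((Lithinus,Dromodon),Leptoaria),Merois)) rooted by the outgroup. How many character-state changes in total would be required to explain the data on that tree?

11

Map each character onto (Ceratana,(((Lithinus,Dromodon),Leptoaria),Merois)) (rooted by Helioodon) and count the minimum state changes it requires (Fitch parsimony):
C1: 2; C2: 1; C3: 3; C4: 2; C5: 1; C6: 2.
Total tree length = 11.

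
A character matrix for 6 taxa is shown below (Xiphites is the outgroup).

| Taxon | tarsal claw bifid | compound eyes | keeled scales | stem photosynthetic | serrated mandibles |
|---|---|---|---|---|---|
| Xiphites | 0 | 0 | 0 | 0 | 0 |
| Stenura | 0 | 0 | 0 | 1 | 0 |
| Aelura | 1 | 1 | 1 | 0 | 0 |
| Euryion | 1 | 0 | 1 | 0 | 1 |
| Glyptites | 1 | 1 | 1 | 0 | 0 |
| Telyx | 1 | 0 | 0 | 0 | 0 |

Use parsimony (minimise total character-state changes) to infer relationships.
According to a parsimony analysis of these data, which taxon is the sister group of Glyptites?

The outgroup has state '0' for every character, so '1' is the derived state throughout.
tarsal claw bifid: derived state '1' in Aelura, Euryion, Glyptites, and Telyx only — synapomorphy for {Aelura, Euryion, Glyptites, Telyx}.
Only Aelura and Glyptites show the derived state '1' for compound eyes, supporting them as a clade.
keeled scales (derived state '1') is shared by Aelura, Euryion, and Glyptites — a synapomorphy uniting that clade.
stem photosynthetic (derived state '1') is unique to Stenura (autapomorphy; uninformative for grouping).
serrated mandibles (derived state '1') is unique to Euryion (autapomorphy; uninformative for grouping).
Most parsimonious ingroup topology: (Stenura,(((Aelura,Glyptites),Euryion),Telyx)).
Glyptites and Aelura form a cherry on this tree, so they are sister taxa.

Aelura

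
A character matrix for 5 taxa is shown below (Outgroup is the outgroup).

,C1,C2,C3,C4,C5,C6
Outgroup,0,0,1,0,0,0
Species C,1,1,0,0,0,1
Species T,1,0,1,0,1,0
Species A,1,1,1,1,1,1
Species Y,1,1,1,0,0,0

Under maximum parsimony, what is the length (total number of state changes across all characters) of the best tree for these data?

Character polarity is set by the outgroup: the derived state is whichever differs from the outgroup's state, so for C3 the derived state is '0', and for the remaining characters it is '1'.
C1 (derived state '1') is shared by all ingroup taxa — unites the whole ingroup.
Only Species A, Species C, and Species Y show the derived state '1' for C2, supporting them as a clade.
C3: derived state '0' in Species C only — an autapomorphy, so it tells us nothing about relationships among taxa.
C4: derived state '1' in Species A only — an autapomorphy, so it tells us nothing about relationships among taxa.
C5 (state '1') occurs in Species A and Species T but conflicts with the nesting implied by the other characters — most parsimoniously interpreted as homoplasy.
C6: derived state '1' in Species A and Species C only — synapomorphy for {Species A, Species C}.
Most parsimonious ingroup topology: (((Species C,Species A),Species Y),Species T).
Changes per character on this tree: C1: 1; C2: 1; C3: 1; C4: 1; C5: 2; C6: 1.
Total = 7.

7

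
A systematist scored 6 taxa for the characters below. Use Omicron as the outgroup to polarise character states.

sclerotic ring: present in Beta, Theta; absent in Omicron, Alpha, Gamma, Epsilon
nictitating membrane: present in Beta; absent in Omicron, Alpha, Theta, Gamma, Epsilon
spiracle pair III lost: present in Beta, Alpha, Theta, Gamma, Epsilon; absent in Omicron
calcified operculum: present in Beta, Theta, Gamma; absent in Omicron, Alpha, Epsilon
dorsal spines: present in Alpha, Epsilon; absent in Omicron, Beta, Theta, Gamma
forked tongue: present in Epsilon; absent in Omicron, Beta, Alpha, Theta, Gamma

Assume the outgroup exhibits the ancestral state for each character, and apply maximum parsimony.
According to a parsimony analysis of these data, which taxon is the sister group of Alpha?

The outgroup has state 'absent' for every character, so 'present' is the derived state throughout.
sclerotic ring: derived state 'present' in Beta and Theta only — synapomorphy for {Beta, Theta}.
nictitating membrane (derived state 'present') is unique to Beta (autapomorphy; uninformative for grouping).
spiracle pair III lost (derived state 'present') is shared by all ingroup taxa — unites the whole ingroup.
calcified operculum (derived state 'present') is shared by Beta, Gamma, and Theta — a synapomorphy uniting that clade.
Only Alpha and Epsilon show the derived state 'present' for dorsal spines, supporting them as a clade.
forked tongue: derived state 'present' in Epsilon only — an autapomorphy, so it tells us nothing about relationships among taxa.
Most parsimonious ingroup topology: (((Beta,Theta),Gamma),(Alpha,Epsilon)).
Alpha and Epsilon form a cherry on this tree, so they are sister taxa.

Epsilon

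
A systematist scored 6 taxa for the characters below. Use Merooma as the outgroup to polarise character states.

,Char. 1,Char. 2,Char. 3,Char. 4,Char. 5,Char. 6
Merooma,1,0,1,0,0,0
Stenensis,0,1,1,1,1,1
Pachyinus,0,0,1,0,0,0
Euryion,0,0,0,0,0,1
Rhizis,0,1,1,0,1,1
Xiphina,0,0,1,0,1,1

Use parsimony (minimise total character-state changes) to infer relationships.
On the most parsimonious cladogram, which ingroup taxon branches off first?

Pachyinus

Character polarity is set by the outgroup: the derived state is whichever differs from the outgroup's state, so for Char. 1, Char. 3 the derived state is '0', and for the remaining characters it is '1'.
All ingroup taxa share the derived state '0' for Char. 1; it defines the ingroup but does not resolve relationships within it.
Char. 2 (derived state '1') is shared by Rhizis and Stenensis — a synapomorphy uniting that clade.
Char. 3 (derived state '0') is unique to Euryion (autapomorphy; uninformative for grouping).
Char. 4 (derived state '1') is unique to Stenensis (autapomorphy; uninformative for grouping).
Char. 5 (derived state '1') is shared by Rhizis, Stenensis, and Xiphina — a synapomorphy uniting that clade.
Char. 6 (derived state '1') is shared by Euryion, Rhizis, Stenensis, and Xiphina — a synapomorphy uniting that clade.
Most parsimonious ingroup topology: ((((Stenensis,Rhizis),Xiphina),Euryion),Pachyinus).
Pachyinus is sister to the clade containing all other ingroup taxa, so it is the earliest-diverging (most basal) ingroup lineage.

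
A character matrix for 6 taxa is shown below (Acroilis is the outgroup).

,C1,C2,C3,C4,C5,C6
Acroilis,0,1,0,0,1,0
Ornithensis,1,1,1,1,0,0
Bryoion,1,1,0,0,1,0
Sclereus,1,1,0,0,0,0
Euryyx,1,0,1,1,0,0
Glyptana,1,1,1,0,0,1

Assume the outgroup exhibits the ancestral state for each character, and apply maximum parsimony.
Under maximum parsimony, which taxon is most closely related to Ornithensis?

Euryyx

Character polarity is set by the outgroup: the derived state is whichever differs from the outgroup's state, so for C2, C5 the derived state is '0', and for the remaining characters it is '1'.
C1 (derived state '1') is shared by all ingroup taxa — unites the whole ingroup.
C2 (derived state '0') is unique to Euryyx (autapomorphy; uninformative for grouping).
C3 (derived state '1') is shared by Euryyx, Glyptana, and Ornithensis — a synapomorphy uniting that clade.
C4 (derived state '1') is shared by Euryyx and Ornithensis — a synapomorphy uniting that clade.
C5: derived state '0' in Euryyx, Glyptana, Ornithensis, and Sclereus only — synapomorphy for {Euryyx, Glyptana, Ornithensis, Sclereus}.
C6: derived state '1' in Glyptana only — an autapomorphy, so it tells us nothing about relationships among taxa.
Most parsimonious ingroup topology: ((((Ornithensis,Euryyx),Glyptana),Sclereus),Bryoion).
Ornithensis and Euryyx form a cherry on this tree, so they are sister taxa.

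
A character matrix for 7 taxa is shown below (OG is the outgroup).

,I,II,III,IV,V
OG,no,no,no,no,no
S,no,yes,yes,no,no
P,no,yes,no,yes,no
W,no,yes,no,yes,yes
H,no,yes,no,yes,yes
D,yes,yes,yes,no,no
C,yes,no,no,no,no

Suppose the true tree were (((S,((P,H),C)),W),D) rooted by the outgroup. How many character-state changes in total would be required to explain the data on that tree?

10

Map each character onto (((S,((P,H),C)),W),D) (rooted by OG) and count the minimum state changes it requires (Fitch parsimony):
I: 2; II: 2; III: 2; IV: 2; V: 2.
Total tree length = 10.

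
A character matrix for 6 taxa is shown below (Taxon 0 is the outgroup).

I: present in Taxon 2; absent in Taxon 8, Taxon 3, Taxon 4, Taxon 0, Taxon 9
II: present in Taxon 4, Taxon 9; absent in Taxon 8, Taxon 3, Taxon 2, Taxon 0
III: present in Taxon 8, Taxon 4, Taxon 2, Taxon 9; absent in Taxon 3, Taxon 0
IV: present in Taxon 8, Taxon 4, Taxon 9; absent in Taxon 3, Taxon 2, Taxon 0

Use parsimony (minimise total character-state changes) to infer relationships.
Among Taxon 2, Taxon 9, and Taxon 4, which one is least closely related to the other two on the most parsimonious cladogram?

The outgroup has state 'absent' for every character, so 'present' is the derived state throughout.
I: derived state 'present' in Taxon 2 only — an autapomorphy, so it tells us nothing about relationships among taxa.
Only Taxon 4 and Taxon 9 show the derived state 'present' for II, supporting them as a clade.
III (derived state 'present') is shared by Taxon 2, Taxon 4, Taxon 8, and Taxon 9 — a synapomorphy uniting that clade.
IV: derived state 'present' in Taxon 4, Taxon 8, and Taxon 9 only — synapomorphy for {Taxon 4, Taxon 8, Taxon 9}.
Most parsimonious ingroup topology: ((((Taxon 4,Taxon 9),Taxon 8),Taxon 2),Taxon 3).
Taxon 4 and Taxon 9 share a more recent common ancestor with each other than either does with Taxon 2, so Taxon 2 is the least closely related of the three.

Taxon 2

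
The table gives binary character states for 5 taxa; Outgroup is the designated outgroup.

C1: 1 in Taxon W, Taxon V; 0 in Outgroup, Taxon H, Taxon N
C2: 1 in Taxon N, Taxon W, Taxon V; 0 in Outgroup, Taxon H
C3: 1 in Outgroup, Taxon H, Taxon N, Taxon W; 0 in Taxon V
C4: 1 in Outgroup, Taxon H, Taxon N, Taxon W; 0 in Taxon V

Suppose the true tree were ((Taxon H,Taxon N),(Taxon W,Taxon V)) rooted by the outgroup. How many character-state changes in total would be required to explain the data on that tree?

5

Map each character onto ((Taxon H,Taxon N),(Taxon W,Taxon V)) (rooted by Outgroup) and count the minimum state changes it requires (Fitch parsimony):
C1: 1; C2: 2; C3: 1; C4: 1.
Total tree length = 5.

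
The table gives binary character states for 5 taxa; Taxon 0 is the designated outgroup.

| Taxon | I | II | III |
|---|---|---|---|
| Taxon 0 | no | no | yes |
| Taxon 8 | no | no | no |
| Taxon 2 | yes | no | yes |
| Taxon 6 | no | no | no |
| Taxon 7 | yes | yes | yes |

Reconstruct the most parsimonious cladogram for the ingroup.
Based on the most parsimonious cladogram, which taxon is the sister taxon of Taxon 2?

Character polarity is set by the outgroup: the derived state is whichever differs from the outgroup's state, so for III the derived state is 'no', and for the remaining characters it is 'yes'.
I: derived state 'yes' in Taxon 2 and Taxon 7 only — synapomorphy for {Taxon 2, Taxon 7}.
II (derived state 'yes') is unique to Taxon 7 (autapomorphy; uninformative for grouping).
III: derived state 'no' in Taxon 6 and Taxon 8 only — synapomorphy for {Taxon 6, Taxon 8}.
Most parsimonious ingroup topology: ((Taxon 8,Taxon 6),(Taxon 2,Taxon 7)).
Taxon 2 and Taxon 7 form a cherry on this tree, so they are sister taxa.

Taxon 7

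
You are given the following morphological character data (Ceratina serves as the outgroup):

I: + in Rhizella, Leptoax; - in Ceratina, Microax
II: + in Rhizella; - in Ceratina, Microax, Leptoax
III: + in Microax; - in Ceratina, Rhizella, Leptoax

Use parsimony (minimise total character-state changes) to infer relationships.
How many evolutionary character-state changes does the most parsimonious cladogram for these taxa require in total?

The outgroup has state '-' for every character, so '+' is the derived state throughout.
I (derived state '+') is shared by Leptoax and Rhizella — a synapomorphy uniting that clade.
II (derived state '+') is unique to Rhizella (autapomorphy; uninformative for grouping).
III (derived state '+') is unique to Microax (autapomorphy; uninformative for grouping).
Most parsimonious ingroup topology: ((Rhizella,Leptoax),Microax).
Changes per character on this tree: I: 1; II: 1; III: 1.
Total = 3.

3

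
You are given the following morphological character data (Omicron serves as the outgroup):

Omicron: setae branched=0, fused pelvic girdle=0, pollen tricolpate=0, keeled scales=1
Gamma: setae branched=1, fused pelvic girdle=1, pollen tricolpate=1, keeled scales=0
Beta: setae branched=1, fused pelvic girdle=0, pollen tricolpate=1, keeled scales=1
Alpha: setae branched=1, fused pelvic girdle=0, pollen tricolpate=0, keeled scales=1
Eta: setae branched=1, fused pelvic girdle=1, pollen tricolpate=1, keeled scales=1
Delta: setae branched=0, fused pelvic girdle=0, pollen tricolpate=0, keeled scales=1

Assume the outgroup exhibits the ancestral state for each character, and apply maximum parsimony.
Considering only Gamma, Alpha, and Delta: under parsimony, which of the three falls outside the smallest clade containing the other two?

Delta

Character polarity is set by the outgroup: the derived state is whichever differs from the outgroup's state, so for keeled scales the derived state is '0', and for the remaining characters it is '1'.
setae branched (derived state '1') is shared by Alpha, Beta, Eta, and Gamma — a synapomorphy uniting that clade.
fused pelvic girdle (derived state '1') is shared by Eta and Gamma — a synapomorphy uniting that clade.
pollen tricolpate: derived state '1' in Beta, Eta, and Gamma only — synapomorphy for {Beta, Eta, Gamma}.
keeled scales: derived state '0' in Gamma only — an autapomorphy, so it tells us nothing about relationships among taxa.
Most parsimonious ingroup topology: ((((Gamma,Eta),Beta),Alpha),Delta).
Alpha and Gamma share a more recent common ancestor with each other than either does with Delta, so Delta is the least closely related of the three.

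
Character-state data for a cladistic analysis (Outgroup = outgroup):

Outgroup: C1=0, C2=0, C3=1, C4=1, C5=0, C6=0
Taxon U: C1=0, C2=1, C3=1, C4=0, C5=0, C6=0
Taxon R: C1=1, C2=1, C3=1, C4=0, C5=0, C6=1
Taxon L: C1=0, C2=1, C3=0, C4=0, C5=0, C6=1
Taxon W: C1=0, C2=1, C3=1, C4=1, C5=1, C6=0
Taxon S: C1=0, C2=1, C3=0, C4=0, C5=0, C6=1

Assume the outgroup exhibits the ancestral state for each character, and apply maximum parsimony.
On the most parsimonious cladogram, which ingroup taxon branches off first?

Taxon W

Character polarity is set by the outgroup: the derived state is whichever differs from the outgroup's state, so for C3, C4 the derived state is '0', and for the remaining characters it is '1'.
C1 (derived state '1') is unique to Taxon R (autapomorphy; uninformative for grouping).
C2 (derived state '1') is shared by all ingroup taxa — unites the whole ingroup.
C3 (derived state '0') is shared by Taxon L and Taxon S — a synapomorphy uniting that clade.
C4: derived state '0' in Taxon L, Taxon R, Taxon S, and Taxon U only — synapomorphy for {Taxon L, Taxon R, Taxon S, Taxon U}.
C5 (derived state '1') is unique to Taxon W (autapomorphy; uninformative for grouping).
C6 (derived state '1') is shared by Taxon L, Taxon R, and Taxon S — a synapomorphy uniting that clade.
Most parsimonious ingroup topology: ((Taxon U,(Taxon R,(Taxon L,Taxon S))),Taxon W).
Taxon W is sister to the clade containing all other ingroup taxa, so it is the earliest-diverging (most basal) ingroup lineage.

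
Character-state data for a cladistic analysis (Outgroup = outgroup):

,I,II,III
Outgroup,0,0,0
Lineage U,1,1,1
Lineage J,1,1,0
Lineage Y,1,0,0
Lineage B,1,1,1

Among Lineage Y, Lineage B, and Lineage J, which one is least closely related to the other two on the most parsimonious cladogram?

The outgroup has state '0' for every character, so '1' is the derived state throughout.
I (derived state '1') is shared by all ingroup taxa — unites the whole ingroup.
II (derived state '1') is shared by Lineage B, Lineage J, and Lineage U — a synapomorphy uniting that clade.
III (derived state '1') is shared by Lineage B and Lineage U — a synapomorphy uniting that clade.
Most parsimonious ingroup topology: (((Lineage U,Lineage B),Lineage J),Lineage Y).
Lineage B and Lineage J share a more recent common ancestor with each other than either does with Lineage Y, so Lineage Y is the least closely related of the three.

Lineage Y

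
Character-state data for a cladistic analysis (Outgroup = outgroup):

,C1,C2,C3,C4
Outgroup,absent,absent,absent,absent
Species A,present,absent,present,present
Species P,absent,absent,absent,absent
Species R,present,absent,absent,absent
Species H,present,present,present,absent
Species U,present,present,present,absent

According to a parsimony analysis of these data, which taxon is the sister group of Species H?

The outgroup has state 'absent' for every character, so 'present' is the derived state throughout.
C1 (derived state 'present') is shared by Species A, Species H, Species R, and Species U — a synapomorphy uniting that clade.
C2: derived state 'present' in Species H and Species U only — synapomorphy for {Species H, Species U}.
C3: derived state 'present' in Species A, Species H, and Species U only — synapomorphy for {Species A, Species H, Species U}.
C4: derived state 'present' in Species A only — an autapomorphy, so it tells us nothing about relationships among taxa.
Most parsimonious ingroup topology: (((Species A,(Species H,Species U)),Species R),Species P).
Species H and Species U form a cherry on this tree, so they are sister taxa.

Species U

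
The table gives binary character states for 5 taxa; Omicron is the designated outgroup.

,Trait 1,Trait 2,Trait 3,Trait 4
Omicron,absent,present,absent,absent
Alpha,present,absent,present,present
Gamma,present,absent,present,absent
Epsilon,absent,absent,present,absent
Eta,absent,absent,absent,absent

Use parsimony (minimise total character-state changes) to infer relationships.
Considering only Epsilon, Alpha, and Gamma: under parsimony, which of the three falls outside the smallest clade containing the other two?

Epsilon

Character polarity is set by the outgroup: the derived state is whichever differs from the outgroup's state, so for Trait 2 the derived state is 'absent', and for the remaining characters it is 'present'.
Trait 1 (derived state 'present') is shared by Alpha and Gamma — a synapomorphy uniting that clade.
Trait 2 (derived state 'absent') is shared by all ingroup taxa — unites the whole ingroup.
Only Alpha, Epsilon, and Gamma show the derived state 'present' for Trait 3, supporting them as a clade.
Trait 4: derived state 'present' in Alpha only — an autapomorphy, so it tells us nothing about relationships among taxa.
Most parsimonious ingroup topology: (((Alpha,Gamma),Epsilon),Eta).
Alpha and Gamma share a more recent common ancestor with each other than either does with Epsilon, so Epsilon is the least closely related of the three.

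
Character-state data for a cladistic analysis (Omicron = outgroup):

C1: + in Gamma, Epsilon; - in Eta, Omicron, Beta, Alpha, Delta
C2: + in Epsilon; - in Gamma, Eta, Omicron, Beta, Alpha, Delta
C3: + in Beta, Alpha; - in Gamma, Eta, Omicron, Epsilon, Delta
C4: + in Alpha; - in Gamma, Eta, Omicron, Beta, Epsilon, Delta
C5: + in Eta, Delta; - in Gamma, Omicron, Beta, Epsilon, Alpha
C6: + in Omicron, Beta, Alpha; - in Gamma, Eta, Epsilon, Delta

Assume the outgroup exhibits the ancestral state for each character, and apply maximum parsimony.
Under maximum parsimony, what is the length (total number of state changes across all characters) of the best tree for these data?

6

Character polarity is set by the outgroup: the derived state is whichever differs from the outgroup's state, so for C6 the derived state is '-', and for the remaining characters it is '+'.
C1 (derived state '+') is shared by Epsilon and Gamma — a synapomorphy uniting that clade.
C2: derived state '+' in Epsilon only — an autapomorphy, so it tells us nothing about relationships among taxa.
C3: derived state '+' in Alpha and Beta only — synapomorphy for {Alpha, Beta}.
C4: derived state '+' in Alpha only — an autapomorphy, so it tells us nothing about relationships among taxa.
C5 (derived state '+') is shared by Delta and Eta — a synapomorphy uniting that clade.
C6 (derived state '-') is shared by Delta, Epsilon, Eta, and Gamma — a synapomorphy uniting that clade.
Most parsimonious ingroup topology: (((Eta,Delta),(Epsilon,Gamma)),(Alpha,Beta)).
Changes per character on this tree: C1: 1; C2: 1; C3: 1; C4: 1; C5: 1; C6: 1.
Total = 6.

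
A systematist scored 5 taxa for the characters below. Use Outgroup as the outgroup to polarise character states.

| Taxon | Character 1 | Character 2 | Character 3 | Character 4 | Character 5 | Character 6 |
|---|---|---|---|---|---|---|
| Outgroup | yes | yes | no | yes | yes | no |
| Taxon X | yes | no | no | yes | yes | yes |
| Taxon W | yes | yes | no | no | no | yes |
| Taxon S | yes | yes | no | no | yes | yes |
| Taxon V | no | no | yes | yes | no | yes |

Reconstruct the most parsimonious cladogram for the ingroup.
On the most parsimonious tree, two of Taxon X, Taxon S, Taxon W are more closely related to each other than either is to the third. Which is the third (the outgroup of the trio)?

Taxon X

Character polarity is set by the outgroup: the derived state is whichever differs from the outgroup's state, so for Character 1, Character 2, Character 4, Character 5 the derived state is 'no', and for the remaining characters it is 'yes'.
Character 1 (derived state 'no') is unique to Taxon V (autapomorphy; uninformative for grouping).
Only Taxon V and Taxon X show the derived state 'no' for Character 2, supporting them as a clade.
Character 3: derived state 'yes' in Taxon V only — an autapomorphy, so it tells us nothing about relationships among taxa.
Character 4: derived state 'no' in Taxon S and Taxon W only — synapomorphy for {Taxon S, Taxon W}.
Character 5 groups Taxon V and Taxon W, which is incompatible with the clades supported by the remaining characters; treating it as convergent (homoplasy) costs fewer steps than any alternative tree.
Character 6 (derived state 'yes') is shared by all ingroup taxa — unites the whole ingroup.
Most parsimonious ingroup topology: ((Taxon X,Taxon V),(Taxon W,Taxon S)).
Taxon S and Taxon W share a more recent common ancestor with each other than either does with Taxon X, so Taxon X is the least closely related of the three.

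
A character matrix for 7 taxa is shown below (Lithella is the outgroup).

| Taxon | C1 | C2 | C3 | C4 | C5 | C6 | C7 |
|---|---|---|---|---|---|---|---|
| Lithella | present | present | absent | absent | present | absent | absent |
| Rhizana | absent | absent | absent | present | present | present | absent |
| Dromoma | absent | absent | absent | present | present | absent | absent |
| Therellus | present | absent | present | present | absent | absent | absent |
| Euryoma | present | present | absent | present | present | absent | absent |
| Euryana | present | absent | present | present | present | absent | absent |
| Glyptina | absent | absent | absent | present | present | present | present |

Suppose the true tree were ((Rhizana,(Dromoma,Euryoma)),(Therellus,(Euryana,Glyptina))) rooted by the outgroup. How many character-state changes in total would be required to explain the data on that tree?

12

Map each character onto ((Rhizana,(Dromoma,Euryoma)),(Therellus,(Euryana,Glyptina))) (rooted by Lithella) and count the minimum state changes it requires (Fitch parsimony):
C1: 3; C2: 2; C3: 2; C4: 1; C5: 1; C6: 2; C7: 1.
Total tree length = 12.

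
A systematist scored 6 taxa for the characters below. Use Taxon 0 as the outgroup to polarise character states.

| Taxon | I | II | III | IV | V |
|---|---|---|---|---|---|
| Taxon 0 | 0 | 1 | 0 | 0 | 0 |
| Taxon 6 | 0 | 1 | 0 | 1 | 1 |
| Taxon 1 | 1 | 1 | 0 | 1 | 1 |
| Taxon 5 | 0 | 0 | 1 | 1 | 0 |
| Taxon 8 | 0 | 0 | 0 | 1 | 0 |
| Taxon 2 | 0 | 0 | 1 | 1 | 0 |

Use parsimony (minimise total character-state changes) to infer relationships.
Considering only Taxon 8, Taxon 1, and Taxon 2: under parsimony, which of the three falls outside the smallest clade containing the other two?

Taxon 1

Character polarity is set by the outgroup: the derived state is whichever differs from the outgroup's state, so for II the derived state is '0', and for the remaining characters it is '1'.
I (derived state '1') is unique to Taxon 1 (autapomorphy; uninformative for grouping).
II (derived state '0') is shared by Taxon 2, Taxon 5, and Taxon 8 — a synapomorphy uniting that clade.
Only Taxon 2 and Taxon 5 show the derived state '1' for III, supporting them as a clade.
All ingroup taxa share the derived state '1' for IV; it defines the ingroup but does not resolve relationships within it.
Only Taxon 1 and Taxon 6 show the derived state '1' for V, supporting them as a clade.
Most parsimonious ingroup topology: ((Taxon 6,Taxon 1),((Taxon 5,Taxon 2),Taxon 8)).
Taxon 8 and Taxon 2 share a more recent common ancestor with each other than either does with Taxon 1, so Taxon 1 is the least closely related of the three.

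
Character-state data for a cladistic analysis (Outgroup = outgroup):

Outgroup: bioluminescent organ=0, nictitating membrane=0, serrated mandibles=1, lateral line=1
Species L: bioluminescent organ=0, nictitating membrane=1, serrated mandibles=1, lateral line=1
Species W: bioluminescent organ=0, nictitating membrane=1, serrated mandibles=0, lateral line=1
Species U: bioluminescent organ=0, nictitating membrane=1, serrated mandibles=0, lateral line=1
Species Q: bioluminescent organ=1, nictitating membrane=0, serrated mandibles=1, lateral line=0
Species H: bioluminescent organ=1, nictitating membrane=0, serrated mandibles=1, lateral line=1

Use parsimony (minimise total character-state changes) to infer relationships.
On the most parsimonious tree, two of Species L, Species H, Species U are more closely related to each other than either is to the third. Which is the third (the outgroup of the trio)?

Character polarity is set by the outgroup: the derived state is whichever differs from the outgroup's state, so for serrated mandibles, lateral line the derived state is '0', and for the remaining characters it is '1'.
bioluminescent organ (derived state '1') is shared by Species H and Species Q — a synapomorphy uniting that clade.
nictitating membrane: derived state '1' in Species L, Species U, and Species W only — synapomorphy for {Species L, Species U, Species W}.
serrated mandibles (derived state '0') is shared by Species U and Species W — a synapomorphy uniting that clade.
lateral line: derived state '0' in Species Q only — an autapomorphy, so it tells us nothing about relationships among taxa.
Most parsimonious ingroup topology: ((Species L,(Species W,Species U)),(Species Q,Species H)).
Species U and Species L share a more recent common ancestor with each other than either does with Species H, so Species H is the least closely related of the three.

Species H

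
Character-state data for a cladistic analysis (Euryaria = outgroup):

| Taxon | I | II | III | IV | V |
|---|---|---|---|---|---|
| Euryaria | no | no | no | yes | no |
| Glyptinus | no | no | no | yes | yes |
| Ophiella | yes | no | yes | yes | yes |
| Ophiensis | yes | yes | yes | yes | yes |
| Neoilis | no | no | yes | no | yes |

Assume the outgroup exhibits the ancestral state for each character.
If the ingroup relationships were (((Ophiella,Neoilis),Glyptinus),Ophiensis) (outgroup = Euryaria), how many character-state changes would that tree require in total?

Map each character onto (((Ophiella,Neoilis),Glyptinus),Ophiensis) (rooted by Euryaria) and count the minimum state changes it requires (Fitch parsimony):
I: 2; II: 1; III: 2; IV: 1; V: 1.
Total tree length = 7.

7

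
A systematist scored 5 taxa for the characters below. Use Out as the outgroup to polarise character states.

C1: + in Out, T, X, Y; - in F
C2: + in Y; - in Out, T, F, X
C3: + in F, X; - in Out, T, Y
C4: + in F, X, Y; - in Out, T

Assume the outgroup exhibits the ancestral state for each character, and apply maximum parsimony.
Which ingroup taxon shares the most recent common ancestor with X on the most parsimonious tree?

F

Character polarity is set by the outgroup: the derived state is whichever differs from the outgroup's state, so for C1 the derived state is '-', and for the remaining characters it is '+'.
C1 (derived state '-') is unique to F (autapomorphy; uninformative for grouping).
C2 (derived state '+') is unique to Y (autapomorphy; uninformative for grouping).
Only F and X show the derived state '+' for C3, supporting them as a clade.
Only F, X, and Y show the derived state '+' for C4, supporting them as a clade.
Most parsimonious ingroup topology: (T,((F,X),Y)).
X and F form a cherry on this tree, so they are sister taxa.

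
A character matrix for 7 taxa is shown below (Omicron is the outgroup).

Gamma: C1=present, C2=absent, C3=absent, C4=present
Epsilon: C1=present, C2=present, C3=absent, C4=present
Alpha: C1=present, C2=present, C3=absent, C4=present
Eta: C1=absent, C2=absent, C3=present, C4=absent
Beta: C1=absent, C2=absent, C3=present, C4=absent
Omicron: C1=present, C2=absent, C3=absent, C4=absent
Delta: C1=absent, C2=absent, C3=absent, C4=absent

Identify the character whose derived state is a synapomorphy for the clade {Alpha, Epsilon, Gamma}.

Character polarity is set by the outgroup: the derived state is whichever differs from the outgroup's state, so for C1 the derived state is 'absent', and for the remaining characters it is 'present'.
C1: derived state 'absent' in Beta, Delta, and Eta only — synapomorphy for {Beta, Delta, Eta}.
C2: derived state 'present' in Alpha and Epsilon only — synapomorphy for {Alpha, Epsilon}.
C3 (derived state 'present') is shared by Beta and Eta — a synapomorphy uniting that clade.
C4 (derived state 'present') is shared by Alpha, Epsilon, and Gamma — a synapomorphy uniting that clade.
Most parsimonious ingroup topology: (((Beta,Eta),Delta),(Gamma,(Epsilon,Alpha))).
The clade {Alpha, Epsilon, Gamma} is supported by C4: its derived state 'present' occurs in exactly those taxa and in no other taxon (including the outgroup).

C4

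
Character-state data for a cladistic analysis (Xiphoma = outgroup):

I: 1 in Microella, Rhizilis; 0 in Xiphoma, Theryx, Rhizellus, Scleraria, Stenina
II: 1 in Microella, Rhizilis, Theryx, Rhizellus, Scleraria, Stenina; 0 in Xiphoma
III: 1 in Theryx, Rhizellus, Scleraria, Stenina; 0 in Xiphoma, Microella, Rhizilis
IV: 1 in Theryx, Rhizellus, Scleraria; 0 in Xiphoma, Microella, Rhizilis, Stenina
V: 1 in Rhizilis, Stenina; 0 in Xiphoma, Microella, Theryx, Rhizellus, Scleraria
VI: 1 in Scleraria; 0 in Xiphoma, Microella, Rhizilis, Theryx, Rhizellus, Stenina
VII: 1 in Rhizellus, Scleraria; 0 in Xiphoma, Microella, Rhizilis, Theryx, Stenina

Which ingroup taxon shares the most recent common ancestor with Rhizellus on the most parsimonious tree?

The outgroup has state '0' for every character, so '1' is the derived state throughout.
I (derived state '1') is shared by Microella and Rhizilis — a synapomorphy uniting that clade.
II (derived state '1') is shared by all ingroup taxa — unites the whole ingroup.
III (derived state '1') is shared by Rhizellus, Scleraria, Stenina, and Theryx — a synapomorphy uniting that clade.
IV: derived state '1' in Rhizellus, Scleraria, and Theryx only — synapomorphy for {Rhizellus, Scleraria, Theryx}.
V groups Rhizilis and Stenina, which is incompatible with the clades supported by the remaining characters; treating it as convergent (homoplasy) costs fewer steps than any alternative tree.
VI: derived state '1' in Scleraria only — an autapomorphy, so it tells us nothing about relationships among taxa.
Only Rhizellus and Scleraria show the derived state '1' for VII, supporting them as a clade.
Most parsimonious ingroup topology: ((Microella,Rhizilis),((Theryx,(Rhizellus,Scleraria)),Stenina)).
Rhizellus and Scleraria form a cherry on this tree, so they are sister taxa.

Scleraria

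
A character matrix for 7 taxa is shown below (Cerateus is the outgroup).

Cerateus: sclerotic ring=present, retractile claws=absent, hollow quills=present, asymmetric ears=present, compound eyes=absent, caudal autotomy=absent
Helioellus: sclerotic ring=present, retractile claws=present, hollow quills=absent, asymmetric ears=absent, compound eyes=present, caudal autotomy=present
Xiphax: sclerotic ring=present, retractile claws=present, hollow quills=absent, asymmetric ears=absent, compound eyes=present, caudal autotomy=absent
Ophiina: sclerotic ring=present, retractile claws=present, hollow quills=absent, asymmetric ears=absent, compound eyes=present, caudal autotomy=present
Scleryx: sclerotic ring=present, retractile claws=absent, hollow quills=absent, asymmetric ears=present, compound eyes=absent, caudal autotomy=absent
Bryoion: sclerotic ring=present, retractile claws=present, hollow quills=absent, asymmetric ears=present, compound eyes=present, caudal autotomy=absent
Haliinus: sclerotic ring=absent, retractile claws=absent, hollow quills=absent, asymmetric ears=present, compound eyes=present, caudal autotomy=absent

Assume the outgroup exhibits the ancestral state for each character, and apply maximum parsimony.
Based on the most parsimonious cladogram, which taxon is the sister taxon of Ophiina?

Character polarity is set by the outgroup: the derived state is whichever differs from the outgroup's state, so for sclerotic ring, hollow quills, asymmetric ears the derived state is 'absent', and for the remaining characters it is 'present'.
sclerotic ring (derived state 'absent') is unique to Haliinus (autapomorphy; uninformative for grouping).
retractile claws: derived state 'present' in Bryoion, Helioellus, Ophiina, and Xiphax only — synapomorphy for {Bryoion, Helioellus, Ophiina, Xiphax}.
hollow quills (derived state 'absent') is shared by all ingroup taxa — unites the whole ingroup.
asymmetric ears: derived state 'absent' in Helioellus, Ophiina, and Xiphax only — synapomorphy for {Helioellus, Ophiina, Xiphax}.
Only Bryoion, Haliinus, Helioellus, Ophiina, and Xiphax show the derived state 'present' for compound eyes, supporting them as a clade.
caudal autotomy: derived state 'present' in Helioellus and Ophiina only — synapomorphy for {Helioellus, Ophiina}.
Most parsimonious ingroup topology: (((((Helioellus,Ophiina),Xiphax),Bryoion),Haliinus),Scleryx).
Ophiina and Helioellus form a cherry on this tree, so they are sister taxa.

Helioellus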